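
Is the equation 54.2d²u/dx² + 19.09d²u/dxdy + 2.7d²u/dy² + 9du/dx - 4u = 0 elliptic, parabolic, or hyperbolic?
Computing B² - 4AC with A = 54.2, B = 19.09, C = 2.7: discriminant = -220.9319 (negative). Answer: elliptic.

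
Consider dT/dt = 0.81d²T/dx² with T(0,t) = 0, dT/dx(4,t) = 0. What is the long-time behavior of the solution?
As t → ∞, T → 0. Heat escapes through the Dirichlet boundary.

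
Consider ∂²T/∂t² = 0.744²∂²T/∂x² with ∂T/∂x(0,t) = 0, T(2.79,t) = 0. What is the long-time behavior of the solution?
As t → ∞, T oscillates (no decay). Energy is conserved; the solution oscillates indefinitely as standing waves.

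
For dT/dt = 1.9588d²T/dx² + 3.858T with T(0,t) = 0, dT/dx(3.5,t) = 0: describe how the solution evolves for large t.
T grows unboundedly. Reaction dominates diffusion (r=3.858 > κπ²/(4L²)≈0.39); solution grows exponentially.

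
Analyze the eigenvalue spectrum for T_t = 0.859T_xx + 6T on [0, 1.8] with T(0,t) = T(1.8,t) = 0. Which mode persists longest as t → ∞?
Eigenvalues: λₙ = 0.859n²π²/1.8² - 6.
First three modes:
  n=1: λ₁ = 0.859π²/1.8² - 6 ≈ -3.383
  n=2: λ₂ = 3.436π²/1.8² - 6 ≈ 4.467
  n=3: λ₃ = 7.731π²/1.8² - 6 ≈ 17.55
Since 0.859π²/1.8² ≈ 2.617 < 6, λ₁ < 0.
The n=1 mode grows fastest (−λₙ is largest for n=1) → dominates.
Asymptotic: T ~ c₁ sin(πx/1.8) e^{3.383t} (exponential growth at rate −λ₁ ≈ 3.383).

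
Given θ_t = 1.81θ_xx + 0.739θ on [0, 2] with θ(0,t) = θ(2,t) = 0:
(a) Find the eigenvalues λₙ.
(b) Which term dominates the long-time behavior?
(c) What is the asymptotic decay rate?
Eigenvalues: λₙ = 1.81n²π²/2² - 0.739.
First three modes:
  n=1: λ₁ = 1.81π²/2² - 0.739 ≈ 3.727
  n=2: λ₂ = 7.24π²/2² - 0.739 ≈ 17.125
  n=3: λ₃ = 16.29π²/2² - 0.739 ≈ 39.455
Since 1.81π²/2² ≈ 4.466 > 0.739, all λₙ > 0.
The n=1 mode decays slowest → dominates as t → ∞.
Asymptotic: θ ~ c₁ sin(πx/2) e^{-λ₁t} with decay rate λ₁ ≈ 3.727.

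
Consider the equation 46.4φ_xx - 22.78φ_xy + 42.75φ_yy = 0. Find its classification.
Elliptic. (A = 46.4, B = -22.78, C = 42.75 gives B² - 4AC = -7415.4716.)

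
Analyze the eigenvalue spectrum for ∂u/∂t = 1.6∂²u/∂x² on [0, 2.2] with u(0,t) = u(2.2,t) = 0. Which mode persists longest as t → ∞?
Eigenvalues: λₙ = 1.6n²π²/2.2².
First three modes:
  n=1: λ₁ = 1.6π²/2.2² ≈ 3.263
  n=2: λ₂ = 6.4π²/2.2² ≈ 13.051 (4× faster decay)
  n=3: λ₃ = 14.4π²/2.2² ≈ 29.364 (9× faster decay)
As t → ∞, higher modes decay exponentially faster. The n=1 mode dominates: u ~ c₁ sin(πx/2.2) e^{-λ₁t}.
Decay rate: λ₁ = 1.6π²/2.2² ≈ 3.263.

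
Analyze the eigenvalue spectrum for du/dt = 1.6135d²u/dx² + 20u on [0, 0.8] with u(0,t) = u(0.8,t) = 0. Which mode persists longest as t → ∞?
Eigenvalues: λₙ = 1.6135n²π²/0.8² - 20.
First three modes:
  n=1: λ₁ = 1.6135π²/0.8² - 20 ≈ 4.882
  n=2: λ₂ = 6.454π²/0.8² - 20 ≈ 79.529
  n=3: λ₃ = 14.5215π²/0.8² - 20 ≈ 203.94
Since 1.6135π²/0.8² ≈ 24.882 > 20, all λₙ > 0.
The n=1 mode decays slowest → dominates as t → ∞.
Asymptotic: u ~ c₁ sin(πx/0.8) e^{-λ₁t} with decay rate λ₁ ≈ 4.882.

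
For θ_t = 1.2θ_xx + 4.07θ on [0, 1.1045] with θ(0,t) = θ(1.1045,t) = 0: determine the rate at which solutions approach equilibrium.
Eigenvalues: λₙ = 1.2n²π²/1.1045² - 4.07.
First three modes:
  n=1: λ₁ = 1.2π²/1.1045² - 4.07 ≈ 5.638
  n=2: λ₂ = 4.8π²/1.1045² - 4.07 ≈ 34.764
  n=3: λ₃ = 10.8π²/1.1045² - 4.07 ≈ 83.306
Since 1.2π²/1.1045² ≈ 9.708 > 4.07, all λₙ > 0.
The n=1 mode decays slowest → dominates as t → ∞.
Asymptotic: θ ~ c₁ sin(πx/1.1045) e^{-λ₁t} with decay rate λ₁ ≈ 5.638.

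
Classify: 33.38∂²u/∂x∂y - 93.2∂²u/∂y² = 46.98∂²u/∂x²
Rewriting in standard form: -46.98∂²u/∂x² + 33.38∂²u/∂x∂y - 93.2∂²u/∂y² = 0. Elliptic (discriminant = -16399.9196).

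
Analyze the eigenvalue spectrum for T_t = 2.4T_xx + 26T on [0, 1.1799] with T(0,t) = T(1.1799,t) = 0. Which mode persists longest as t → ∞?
Eigenvalues: λₙ = 2.4n²π²/1.1799² - 26.
First three modes:
  n=1: λ₁ = 2.4π²/1.1799² - 26 ≈ -8.985
  n=2: λ₂ = 9.6π²/1.1799² - 26 ≈ 42.058
  n=3: λ₃ = 21.6π²/1.1799² - 26 ≈ 127.131
Since 2.4π²/1.1799² ≈ 17.015 < 26, λ₁ < 0.
The n=1 mode grows fastest (−λₙ is largest for n=1) → dominates.
Asymptotic: T ~ c₁ sin(πx/1.1799) e^{8.985t} (exponential growth at rate −λ₁ ≈ 8.985).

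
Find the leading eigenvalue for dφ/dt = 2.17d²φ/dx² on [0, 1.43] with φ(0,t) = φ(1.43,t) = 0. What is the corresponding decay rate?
Eigenvalues: λₙ = 2.17n²π²/1.43².
First three modes:
  n=1: λ₁ = 2.17π²/1.43² ≈ 10.473
  n=2: λ₂ = 8.68π²/1.43² ≈ 41.894 (4× faster decay)
  n=3: λ₃ = 19.53π²/1.43² ≈ 94.261 (9× faster decay)
As t → ∞, higher modes decay exponentially faster. The n=1 mode dominates: φ ~ c₁ sin(πx/1.43) e^{-λ₁t}.
Decay rate: λ₁ = 2.17π²/1.43² ≈ 10.473.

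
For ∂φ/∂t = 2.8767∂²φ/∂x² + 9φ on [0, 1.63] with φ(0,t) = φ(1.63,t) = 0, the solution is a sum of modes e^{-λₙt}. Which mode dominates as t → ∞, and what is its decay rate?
Eigenvalues: λₙ = 2.8767n²π²/1.63² - 9.
First three modes:
  n=1: λ₁ = 2.8767π²/1.63² - 9 ≈ 1.686
  n=2: λ₂ = 11.5068π²/1.63² - 9 ≈ 33.744
  n=3: λ₃ = 25.8903π²/1.63² - 9 ≈ 87.175
Since 2.8767π²/1.63² ≈ 10.686 > 9, all λₙ > 0.
The n=1 mode decays slowest → dominates as t → ∞.
Asymptotic: φ ~ c₁ sin(πx/1.63) e^{-λ₁t} with decay rate λ₁ ≈ 1.686.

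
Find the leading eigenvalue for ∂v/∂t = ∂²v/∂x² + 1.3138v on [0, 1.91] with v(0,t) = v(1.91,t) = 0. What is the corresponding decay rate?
Eigenvalues: λₙ = n²π²/1.91² - 1.3138.
First three modes:
  n=1: λ₁ = π²/1.91² - 1.3138 ≈ 1.392
  n=2: λ₂ = 4π²/1.91² - 1.3138 ≈ 9.508
  n=3: λ₃ = 9π²/1.91² - 1.3138 ≈ 23.035
Since π²/1.91² ≈ 2.705 > 1.3138, all λₙ > 0.
The n=1 mode decays slowest → dominates as t → ∞.
Asymptotic: v ~ c₁ sin(πx/1.91) e^{-λ₁t} with decay rate λ₁ ≈ 1.392.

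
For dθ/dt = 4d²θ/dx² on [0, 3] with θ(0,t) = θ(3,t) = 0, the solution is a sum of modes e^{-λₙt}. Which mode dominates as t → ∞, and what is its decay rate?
Eigenvalues: λₙ = 4n²π²/3².
First three modes:
  n=1: λ₁ = 4π²/3² ≈ 4.386
  n=2: λ₂ = 16π²/3² ≈ 17.546 (4× faster decay)
  n=3: λ₃ = 36π²/3² ≈ 39.478 (9× faster decay)
As t → ∞, higher modes decay exponentially faster. The n=1 mode dominates: θ ~ c₁ sin(πx/3) e^{-λ₁t}.
Decay rate: λ₁ = 4π²/3² ≈ 4.386.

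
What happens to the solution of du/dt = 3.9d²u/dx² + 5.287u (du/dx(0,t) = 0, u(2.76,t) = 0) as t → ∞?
u grows unboundedly. Reaction dominates diffusion (r=5.287 > κπ²/(4L²)≈1.26); solution grows exponentially.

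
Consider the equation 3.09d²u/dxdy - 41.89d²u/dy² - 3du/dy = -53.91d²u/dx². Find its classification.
Rewriting in standard form: 53.91d²u/dx² + 3.09d²u/dxdy - 41.89d²u/dy² - 3du/dy = 0. Hyperbolic. (A = 53.91, B = 3.09, C = -41.89 gives B² - 4AC = 9042.7077.)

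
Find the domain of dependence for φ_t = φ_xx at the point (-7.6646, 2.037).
The entire real line. The heat equation has infinite propagation speed: any initial disturbance instantly affects all points (though exponentially small far away).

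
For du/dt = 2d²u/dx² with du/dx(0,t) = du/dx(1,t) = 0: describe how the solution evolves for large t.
u → constant (steady state). Heat is conserved (no flux at boundaries); solution approaches the spatial average.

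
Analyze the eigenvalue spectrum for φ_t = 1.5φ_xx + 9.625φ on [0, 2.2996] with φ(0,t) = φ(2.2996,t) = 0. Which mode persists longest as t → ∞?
Eigenvalues: λₙ = 1.5n²π²/2.2996² - 9.625.
First three modes:
  n=1: λ₁ = 1.5π²/2.2996² - 9.625 ≈ -6.825
  n=2: λ₂ = 6π²/2.2996² - 9.625 ≈ 1.573
  n=3: λ₃ = 13.5π²/2.2996² - 9.625 ≈ 15.571
Since 1.5π²/2.2996² ≈ 2.8 < 9.625, λ₁ < 0.
The n=1 mode grows fastest (−λₙ is largest for n=1) → dominates.
Asymptotic: φ ~ c₁ sin(πx/2.2996) e^{6.825t} (exponential growth at rate −λ₁ ≈ 6.825).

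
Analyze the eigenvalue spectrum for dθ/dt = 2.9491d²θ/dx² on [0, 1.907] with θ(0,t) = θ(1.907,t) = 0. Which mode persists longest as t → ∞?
Eigenvalues: λₙ = 2.9491n²π²/1.907².
First three modes:
  n=1: λ₁ = 2.9491π²/1.907² ≈ 8.004
  n=2: λ₂ = 11.7964π²/1.907² ≈ 32.015 (4× faster decay)
  n=3: λ₃ = 26.5419π²/1.907² ≈ 72.033 (9× faster decay)
As t → ∞, higher modes decay exponentially faster. The n=1 mode dominates: θ ~ c₁ sin(πx/1.907) e^{-λ₁t}.
Decay rate: λ₁ = 2.9491π²/1.907² ≈ 8.004.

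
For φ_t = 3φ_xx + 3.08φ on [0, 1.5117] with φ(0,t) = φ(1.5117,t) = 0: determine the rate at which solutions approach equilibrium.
Eigenvalues: λₙ = 3n²π²/1.5117² - 3.08.
First three modes:
  n=1: λ₁ = 3π²/1.5117² - 3.08 ≈ 9.877
  n=2: λ₂ = 12π²/1.5117² - 3.08 ≈ 48.746
  n=3: λ₃ = 27π²/1.5117² - 3.08 ≈ 113.529
Since 3π²/1.5117² ≈ 12.957 > 3.08, all λₙ > 0.
The n=1 mode decays slowest → dominates as t → ∞.
Asymptotic: φ ~ c₁ sin(πx/1.5117) e^{-λ₁t} with decay rate λ₁ ≈ 9.877.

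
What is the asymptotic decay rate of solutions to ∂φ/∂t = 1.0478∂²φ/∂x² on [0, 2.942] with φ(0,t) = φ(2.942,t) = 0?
Eigenvalues: λₙ = 1.0478n²π²/2.942².
First three modes:
  n=1: λ₁ = 1.0478π²/2.942² ≈ 1.195
  n=2: λ₂ = 4.1912π²/2.942² ≈ 4.779 (4× faster decay)
  n=3: λ₃ = 9.4302π²/2.942² ≈ 10.753 (9× faster decay)
As t → ∞, higher modes decay exponentially faster. The n=1 mode dominates: φ ~ c₁ sin(πx/2.942) e^{-λ₁t}.
Decay rate: λ₁ = 1.0478π²/2.942² ≈ 1.195.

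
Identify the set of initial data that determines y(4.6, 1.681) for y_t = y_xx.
The entire real line. The heat equation has infinite propagation speed: any initial disturbance instantly affects all points (though exponentially small far away).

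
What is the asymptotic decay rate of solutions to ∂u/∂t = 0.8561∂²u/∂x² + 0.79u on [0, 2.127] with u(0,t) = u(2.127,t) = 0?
Eigenvalues: λₙ = 0.8561n²π²/2.127² - 0.79.
First three modes:
  n=1: λ₁ = 0.8561π²/2.127² - 0.79 ≈ 1.078
  n=2: λ₂ = 3.4244π²/2.127² - 0.79 ≈ 6.68
  n=3: λ₃ = 7.7049π²/2.127² - 0.79 ≈ 16.019
Since 0.8561π²/2.127² ≈ 1.868 > 0.79, all λₙ > 0.
The n=1 mode decays slowest → dominates as t → ∞.
Asymptotic: u ~ c₁ sin(πx/2.127) e^{-λ₁t} with decay rate λ₁ ≈ 1.078.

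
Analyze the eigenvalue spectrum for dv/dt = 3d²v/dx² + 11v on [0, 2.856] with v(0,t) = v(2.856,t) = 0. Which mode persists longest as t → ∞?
Eigenvalues: λₙ = 3n²π²/2.856² - 11.
First three modes:
  n=1: λ₁ = 3π²/2.856² - 11 ≈ -7.37
  n=2: λ₂ = 12π²/2.856² - 11 ≈ 3.52
  n=3: λ₃ = 27π²/2.856² - 11 ≈ 21.67
Since 3π²/2.856² ≈ 3.63 < 11, λ₁ < 0.
The n=1 mode grows fastest (−λₙ is largest for n=1) → dominates.
Asymptotic: v ~ c₁ sin(πx/2.856) e^{7.37t} (exponential growth at rate −λ₁ ≈ 7.37).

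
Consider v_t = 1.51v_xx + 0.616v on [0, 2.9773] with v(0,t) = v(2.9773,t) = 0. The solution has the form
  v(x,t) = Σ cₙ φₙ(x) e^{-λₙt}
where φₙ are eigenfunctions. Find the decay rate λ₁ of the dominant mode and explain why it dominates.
Eigenvalues: λₙ = 1.51n²π²/2.9773² - 0.616.
First three modes:
  n=1: λ₁ = 1.51π²/2.9773² - 0.616 ≈ 1.065
  n=2: λ₂ = 6.04π²/2.9773² - 0.616 ≈ 6.109
  n=3: λ₃ = 13.59π²/2.9773² - 0.616 ≈ 14.515
Since 1.51π²/2.9773² ≈ 1.681 > 0.616, all λₙ > 0.
The n=1 mode decays slowest → dominates as t → ∞.
Asymptotic: v ~ c₁ sin(πx/2.9773) e^{-λ₁t} with decay rate λ₁ ≈ 1.065.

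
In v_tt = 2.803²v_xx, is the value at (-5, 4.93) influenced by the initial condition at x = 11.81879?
No. The domain of dependence is [-18.81879, 8.81879], and 11.81879 is outside this interval.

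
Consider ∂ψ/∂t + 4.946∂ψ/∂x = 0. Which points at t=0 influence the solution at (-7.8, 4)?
A single point: x = -27.584. The characteristic through (-7.8, 4) is x - 4.946t = const, so x = -7.8 - 4.946·4 = -27.584.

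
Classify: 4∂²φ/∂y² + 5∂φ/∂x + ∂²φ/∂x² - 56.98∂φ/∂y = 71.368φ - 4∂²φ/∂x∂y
Rewriting in standard form: ∂²φ/∂x² + 4∂²φ/∂x∂y + 4∂²φ/∂y² + 5∂φ/∂x - 56.98∂φ/∂y - 71.368φ = 0. Parabolic (discriminant = 0).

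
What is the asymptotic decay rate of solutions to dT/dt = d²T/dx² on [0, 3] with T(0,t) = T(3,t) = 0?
Eigenvalues: λₙ = n²π²/3².
First three modes:
  n=1: λ₁ = π²/3² ≈ 1.097
  n=2: λ₂ = 4π²/3² ≈ 4.386 (4× faster decay)
  n=3: λ₃ = 9π²/3² ≈ 9.87 (9× faster decay)
As t → ∞, higher modes decay exponentially faster. The n=1 mode dominates: T ~ c₁ sin(πx/3) e^{-λ₁t}.
Decay rate: λ₁ = π²/3² ≈ 1.097.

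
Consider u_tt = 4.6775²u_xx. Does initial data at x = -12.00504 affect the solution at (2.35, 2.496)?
No. The domain of dependence is [-9.32504, 14.02504], and -12.00504 is outside this interval.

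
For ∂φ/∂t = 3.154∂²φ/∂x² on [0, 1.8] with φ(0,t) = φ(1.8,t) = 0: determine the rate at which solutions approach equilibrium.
Eigenvalues: λₙ = 3.154n²π²/1.8².
First three modes:
  n=1: λ₁ = 3.154π²/1.8² ≈ 9.608
  n=2: λ₂ = 12.616π²/1.8² ≈ 38.431 (4× faster decay)
  n=3: λ₃ = 28.386π²/1.8² ≈ 86.469 (9× faster decay)
As t → ∞, higher modes decay exponentially faster. The n=1 mode dominates: φ ~ c₁ sin(πx/1.8) e^{-λ₁t}.
Decay rate: λ₁ = 3.154π²/1.8² ≈ 9.608.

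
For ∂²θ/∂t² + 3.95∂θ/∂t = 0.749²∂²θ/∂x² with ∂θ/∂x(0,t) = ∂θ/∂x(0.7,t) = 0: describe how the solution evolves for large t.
θ → constant (steady state). Damping (γ=3.95) dissipates the nonconstant modes; with Neumann BCs the spatial average obeys M''+γM'=0 and tends to a finite limit.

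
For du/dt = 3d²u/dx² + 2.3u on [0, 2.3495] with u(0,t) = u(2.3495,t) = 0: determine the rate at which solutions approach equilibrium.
Eigenvalues: λₙ = 3n²π²/2.3495² - 2.3.
First three modes:
  n=1: λ₁ = 3π²/2.3495² - 2.3 ≈ 3.064
  n=2: λ₂ = 12π²/2.3495² - 2.3 ≈ 19.155
  n=3: λ₃ = 27π²/2.3495² - 2.3 ≈ 45.974
Since 3π²/2.3495² ≈ 5.364 > 2.3, all λₙ > 0.
The n=1 mode decays slowest → dominates as t → ∞.
Asymptotic: u ~ c₁ sin(πx/2.3495) e^{-λ₁t} with decay rate λ₁ ≈ 3.064.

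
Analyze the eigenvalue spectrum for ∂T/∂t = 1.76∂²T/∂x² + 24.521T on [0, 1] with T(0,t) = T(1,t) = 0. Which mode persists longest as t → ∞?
Eigenvalues: λₙ = 1.76n²π²/1² - 24.521.
First three modes:
  n=1: λ₁ = 1.76π² - 24.521 ≈ -7.15
  n=2: λ₂ = 7.04π² - 24.521 ≈ 44.961
  n=3: λ₃ = 15.84π² - 24.521 ≈ 131.814
Since 1.76π² ≈ 17.371 < 24.521, λ₁ < 0.
The n=1 mode grows fastest (−λₙ is largest for n=1) → dominates.
Asymptotic: T ~ c₁ sin(πx/1) e^{7.15t} (exponential growth at rate −λ₁ ≈ 7.15).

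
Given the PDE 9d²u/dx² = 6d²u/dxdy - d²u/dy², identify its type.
Rewriting in standard form: 9d²u/dx² - 6d²u/dxdy + d²u/dy² = 0. The second-order coefficients are A = 9, B = -6, C = 1. Since B² - 4AC = 0 = 0, this is a parabolic PDE.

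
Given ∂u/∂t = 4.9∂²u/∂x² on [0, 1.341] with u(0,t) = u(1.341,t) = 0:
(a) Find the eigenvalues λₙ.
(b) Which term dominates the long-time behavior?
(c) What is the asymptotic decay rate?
Eigenvalues: λₙ = 4.9n²π²/1.341².
First three modes:
  n=1: λ₁ = 4.9π²/1.341² ≈ 26.893
  n=2: λ₂ = 19.6π²/1.341² ≈ 107.572 (4× faster decay)
  n=3: λ₃ = 44.1π²/1.341² ≈ 242.036 (9× faster decay)
As t → ∞, higher modes decay exponentially faster. The n=1 mode dominates: u ~ c₁ sin(πx/1.341) e^{-λ₁t}.
Decay rate: λ₁ = 4.9π²/1.341² ≈ 26.893.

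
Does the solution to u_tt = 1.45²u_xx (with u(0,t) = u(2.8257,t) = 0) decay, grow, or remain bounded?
u oscillates (no decay). Energy is conserved; the solution oscillates indefinitely as standing waves.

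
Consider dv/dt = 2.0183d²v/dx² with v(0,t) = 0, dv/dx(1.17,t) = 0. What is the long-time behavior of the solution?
As t → ∞, v → 0. Heat escapes through the Dirichlet boundary.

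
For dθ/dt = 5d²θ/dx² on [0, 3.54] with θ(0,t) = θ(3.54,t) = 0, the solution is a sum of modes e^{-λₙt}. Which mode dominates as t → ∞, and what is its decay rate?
Eigenvalues: λₙ = 5n²π²/3.54².
First three modes:
  n=1: λ₁ = 5π²/3.54² ≈ 3.938
  n=2: λ₂ = 20π²/3.54² ≈ 15.752 (4× faster decay)
  n=3: λ₃ = 45π²/3.54² ≈ 35.441 (9× faster decay)
As t → ∞, higher modes decay exponentially faster. The n=1 mode dominates: θ ~ c₁ sin(πx/3.54) e^{-λ₁t}.
Decay rate: λ₁ = 5π²/3.54² ≈ 3.938.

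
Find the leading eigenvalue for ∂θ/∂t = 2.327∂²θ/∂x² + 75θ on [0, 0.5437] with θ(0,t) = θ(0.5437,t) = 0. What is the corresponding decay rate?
Eigenvalues: λₙ = 2.327n²π²/0.5437² - 75.
First three modes:
  n=1: λ₁ = 2.327π²/0.5437² - 75 ≈ 2.692
  n=2: λ₂ = 9.308π²/0.5437² - 75 ≈ 235.769
  n=3: λ₃ = 20.943π²/0.5437² - 75 ≈ 624.23
Since 2.327π²/0.5437² ≈ 77.692 > 75, all λₙ > 0.
The n=1 mode decays slowest → dominates as t → ∞.
Asymptotic: θ ~ c₁ sin(πx/0.5437) e^{-λ₁t} with decay rate λ₁ ≈ 2.692.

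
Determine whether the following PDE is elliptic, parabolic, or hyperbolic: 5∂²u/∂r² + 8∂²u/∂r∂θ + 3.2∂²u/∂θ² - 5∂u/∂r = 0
Coefficients: A = 5, B = 8, C = 3.2. B² - 4AC = 0, which is zero, so the equation is parabolic.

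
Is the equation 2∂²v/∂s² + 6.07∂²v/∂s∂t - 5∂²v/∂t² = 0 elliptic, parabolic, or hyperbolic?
Computing B² - 4AC with A = 2, B = 6.07, C = -5: discriminant = 76.8449 (positive). Answer: hyperbolic.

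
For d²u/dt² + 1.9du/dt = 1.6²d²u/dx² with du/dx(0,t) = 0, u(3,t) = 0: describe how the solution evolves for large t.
u → 0. Damping (γ=1.9) dissipates energy; oscillations decay exponentially.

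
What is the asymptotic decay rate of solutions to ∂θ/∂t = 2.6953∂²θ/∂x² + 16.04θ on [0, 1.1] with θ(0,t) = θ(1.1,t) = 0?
Eigenvalues: λₙ = 2.6953n²π²/1.1² - 16.04.
First three modes:
  n=1: λ₁ = 2.6953π²/1.1² - 16.04 ≈ 5.945
  n=2: λ₂ = 10.7812π²/1.1² - 16.04 ≈ 71.899
  n=3: λ₃ = 24.2577π²/1.1² - 16.04 ≈ 181.823
Since 2.6953π²/1.1² ≈ 21.985 > 16.04, all λₙ > 0.
The n=1 mode decays slowest → dominates as t → ∞.
Asymptotic: θ ~ c₁ sin(πx/1.1) e^{-λ₁t} with decay rate λ₁ ≈ 5.945.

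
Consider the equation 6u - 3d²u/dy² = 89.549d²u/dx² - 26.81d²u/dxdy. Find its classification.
Rewriting in standard form: -89.549d²u/dx² + 26.81d²u/dxdy - 3d²u/dy² + 6u = 0. Elliptic. (A = -89.549, B = 26.81, C = -3 gives B² - 4AC = -355.8119.)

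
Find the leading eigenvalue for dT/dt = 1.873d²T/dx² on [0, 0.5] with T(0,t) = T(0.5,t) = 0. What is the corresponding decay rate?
Eigenvalues: λₙ = 1.873n²π²/0.5².
First three modes:
  n=1: λ₁ = 1.873π²/0.5² ≈ 73.943
  n=2: λ₂ = 7.492π²/0.5² ≈ 295.772 (4× faster decay)
  n=3: λ₃ = 16.857π²/0.5² ≈ 665.488 (9× faster decay)
As t → ∞, higher modes decay exponentially faster. The n=1 mode dominates: T ~ c₁ sin(πx/0.5) e^{-λ₁t}.
Decay rate: λ₁ = 1.873π²/0.5² ≈ 73.943.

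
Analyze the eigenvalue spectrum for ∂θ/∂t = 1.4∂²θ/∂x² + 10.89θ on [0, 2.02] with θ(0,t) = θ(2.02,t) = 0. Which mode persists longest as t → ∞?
Eigenvalues: λₙ = 1.4n²π²/2.02² - 10.89.
First three modes:
  n=1: λ₁ = 1.4π²/2.02² - 10.89 ≈ -7.504
  n=2: λ₂ = 5.6π²/2.02² - 10.89 ≈ 2.655
  n=3: λ₃ = 12.6π²/2.02² - 10.89 ≈ 19.587
Since 1.4π²/2.02² ≈ 3.386 < 10.89, λ₁ < 0.
The n=1 mode grows fastest (−λₙ is largest for n=1) → dominates.
Asymptotic: θ ~ c₁ sin(πx/2.02) e^{7.504t} (exponential growth at rate −λ₁ ≈ 7.504).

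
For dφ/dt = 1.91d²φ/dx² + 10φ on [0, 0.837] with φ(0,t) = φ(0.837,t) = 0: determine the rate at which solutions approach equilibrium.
Eigenvalues: λₙ = 1.91n²π²/0.837² - 10.
First three modes:
  n=1: λ₁ = 1.91π²/0.837² - 10 ≈ 16.908
  n=2: λ₂ = 7.64π²/0.837² - 10 ≈ 97.632
  n=3: λ₃ = 17.19π²/0.837² - 10 ≈ 232.172
Since 1.91π²/0.837² ≈ 26.908 > 10, all λₙ > 0.
The n=1 mode decays slowest → dominates as t → ∞.
Asymptotic: φ ~ c₁ sin(πx/0.837) e^{-λ₁t} with decay rate λ₁ ≈ 16.908.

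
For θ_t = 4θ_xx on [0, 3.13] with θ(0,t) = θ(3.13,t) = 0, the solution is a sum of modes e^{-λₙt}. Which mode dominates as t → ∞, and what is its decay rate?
Eigenvalues: λₙ = 4n²π²/3.13².
First three modes:
  n=1: λ₁ = 4π²/3.13² ≈ 4.03
  n=2: λ₂ = 16π²/3.13² ≈ 16.119 (4× faster decay)
  n=3: λ₃ = 36π²/3.13² ≈ 36.267 (9× faster decay)
As t → ∞, higher modes decay exponentially faster. The n=1 mode dominates: θ ~ c₁ sin(πx/3.13) e^{-λ₁t}.
Decay rate: λ₁ = 4π²/3.13² ≈ 4.03.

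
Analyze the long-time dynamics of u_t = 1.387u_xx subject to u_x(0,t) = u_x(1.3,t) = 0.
Long-time behavior: u → constant (steady state). Heat is conserved (no flux at boundaries); solution approaches the spatial average.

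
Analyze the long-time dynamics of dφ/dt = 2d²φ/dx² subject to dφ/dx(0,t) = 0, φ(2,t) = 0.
Long-time behavior: φ → 0. Heat escapes through the Dirichlet boundary.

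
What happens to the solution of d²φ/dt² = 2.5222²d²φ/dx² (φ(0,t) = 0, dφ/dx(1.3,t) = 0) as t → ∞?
φ oscillates (no decay). Energy is conserved; the solution oscillates indefinitely as standing waves.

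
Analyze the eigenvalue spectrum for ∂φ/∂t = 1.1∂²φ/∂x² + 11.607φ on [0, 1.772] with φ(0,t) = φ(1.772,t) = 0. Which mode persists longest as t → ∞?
Eigenvalues: λₙ = 1.1n²π²/1.772² - 11.607.
First three modes:
  n=1: λ₁ = 1.1π²/1.772² - 11.607 ≈ -8.149
  n=2: λ₂ = 4.4π²/1.772² - 11.607 ≈ 2.223
  n=3: λ₃ = 9.9π²/1.772² - 11.607 ≈ 19.511
Since 1.1π²/1.772² ≈ 3.458 < 11.607, λ₁ < 0.
The n=1 mode grows fastest (−λₙ is largest for n=1) → dominates.
Asymptotic: φ ~ c₁ sin(πx/1.772) e^{8.149t} (exponential growth at rate −λ₁ ≈ 8.149).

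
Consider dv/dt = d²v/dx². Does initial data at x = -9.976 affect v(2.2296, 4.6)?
Yes, for any finite x. The heat equation has infinite propagation speed, so all initial data affects all points at any t > 0.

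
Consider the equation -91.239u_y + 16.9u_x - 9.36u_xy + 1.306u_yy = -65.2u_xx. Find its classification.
Rewriting in standard form: 65.2u_xx - 9.36u_xy + 1.306u_yy + 16.9u_x - 91.239u_y = 0. Elliptic. (A = 65.2, B = -9.36, C = 1.306 gives B² - 4AC = -252.9952.)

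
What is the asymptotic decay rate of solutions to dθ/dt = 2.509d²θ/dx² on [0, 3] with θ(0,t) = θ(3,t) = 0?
Eigenvalues: λₙ = 2.509n²π²/3².
First three modes:
  n=1: λ₁ = 2.509π²/3² ≈ 2.751
  n=2: λ₂ = 10.036π²/3² ≈ 11.006 (4× faster decay)
  n=3: λ₃ = 22.581π²/3² ≈ 24.763 (9× faster decay)
As t → ∞, higher modes decay exponentially faster. The n=1 mode dominates: θ ~ c₁ sin(πx/3) e^{-λ₁t}.
Decay rate: λ₁ = 2.509π²/3² ≈ 2.751.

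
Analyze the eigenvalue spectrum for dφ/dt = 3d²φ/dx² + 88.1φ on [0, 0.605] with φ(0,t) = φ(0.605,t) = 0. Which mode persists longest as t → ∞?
Eigenvalues: λₙ = 3n²π²/0.605² - 88.1.
First three modes:
  n=1: λ₁ = 3π²/0.605² - 88.1 ≈ -7.207
  n=2: λ₂ = 12π²/0.605² - 88.1 ≈ 235.471
  n=3: λ₃ = 27π²/0.605² - 88.1 ≈ 639.936
Since 3π²/0.605² ≈ 80.893 < 88.1, λ₁ < 0.
The n=1 mode grows fastest (−λₙ is largest for n=1) → dominates.
Asymptotic: φ ~ c₁ sin(πx/0.605) e^{7.207t} (exponential growth at rate −λ₁ ≈ 7.207).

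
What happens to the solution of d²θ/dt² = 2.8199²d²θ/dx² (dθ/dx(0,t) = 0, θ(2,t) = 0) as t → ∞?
θ oscillates (no decay). Energy is conserved; the solution oscillates indefinitely as standing waves.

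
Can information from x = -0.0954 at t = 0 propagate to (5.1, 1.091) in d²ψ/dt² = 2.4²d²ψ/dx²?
No. The domain of dependence is [2.4816, 7.7184], and -0.0954 is outside this interval.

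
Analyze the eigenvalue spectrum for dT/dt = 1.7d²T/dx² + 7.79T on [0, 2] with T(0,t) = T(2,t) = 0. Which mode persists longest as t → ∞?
Eigenvalues: λₙ = 1.7n²π²/2² - 7.79.
First three modes:
  n=1: λ₁ = 1.7π²/2² - 7.79 ≈ -3.595
  n=2: λ₂ = 6.8π²/2² - 7.79 ≈ 8.988
  n=3: λ₃ = 15.3π²/2² - 7.79 ≈ 29.961
Since 1.7π²/2² ≈ 4.195 < 7.79, λ₁ < 0.
The n=1 mode grows fastest (−λₙ is largest for n=1) → dominates.
Asymptotic: T ~ c₁ sin(πx/2) e^{3.595t} (exponential growth at rate −λ₁ ≈ 3.595).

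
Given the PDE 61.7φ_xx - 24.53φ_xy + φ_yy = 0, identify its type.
The second-order coefficients are A = 61.7, B = -24.53, C = 1. Since B² - 4AC = 354.9209 > 0, this is a hyperbolic PDE.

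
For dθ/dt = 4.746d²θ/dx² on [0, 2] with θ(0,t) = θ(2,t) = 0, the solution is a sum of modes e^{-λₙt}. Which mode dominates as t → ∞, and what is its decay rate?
Eigenvalues: λₙ = 4.746n²π²/2².
First three modes:
  n=1: λ₁ = 4.746π²/2² ≈ 11.71
  n=2: λ₂ = 18.984π²/2² ≈ 46.841 (4× faster decay)
  n=3: λ₃ = 42.714π²/2² ≈ 105.393 (9× faster decay)
As t → ∞, higher modes decay exponentially faster. The n=1 mode dominates: θ ~ c₁ sin(πx/2) e^{-λ₁t}.
Decay rate: λ₁ = 4.746π²/2² ≈ 11.71.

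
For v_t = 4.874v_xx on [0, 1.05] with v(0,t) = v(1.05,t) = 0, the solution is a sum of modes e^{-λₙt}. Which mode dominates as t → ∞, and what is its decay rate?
Eigenvalues: λₙ = 4.874n²π²/1.05².
First three modes:
  n=1: λ₁ = 4.874π²/1.05² ≈ 43.632
  n=2: λ₂ = 19.496π²/1.05² ≈ 174.529 (4× faster decay)
  n=3: λ₃ = 43.866π²/1.05² ≈ 392.689 (9× faster decay)
As t → ∞, higher modes decay exponentially faster. The n=1 mode dominates: v ~ c₁ sin(πx/1.05) e^{-λ₁t}.
Decay rate: λ₁ = 4.874π²/1.05² ≈ 43.632.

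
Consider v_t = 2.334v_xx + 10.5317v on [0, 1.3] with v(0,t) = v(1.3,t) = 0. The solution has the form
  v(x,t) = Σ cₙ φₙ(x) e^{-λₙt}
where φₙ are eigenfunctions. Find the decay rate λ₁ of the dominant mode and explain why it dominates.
Eigenvalues: λₙ = 2.334n²π²/1.3² - 10.5317.
First three modes:
  n=1: λ₁ = 2.334π²/1.3² - 10.5317 ≈ 3.099
  n=2: λ₂ = 9.336π²/1.3² - 10.5317 ≈ 43.991
  n=3: λ₃ = 21.006π²/1.3² - 10.5317 ≈ 112.143
Since 2.334π²/1.3² ≈ 13.631 > 10.5317, all λₙ > 0.
The n=1 mode decays slowest → dominates as t → ∞.
Asymptotic: v ~ c₁ sin(πx/1.3) e^{-λ₁t} with decay rate λ₁ ≈ 3.099.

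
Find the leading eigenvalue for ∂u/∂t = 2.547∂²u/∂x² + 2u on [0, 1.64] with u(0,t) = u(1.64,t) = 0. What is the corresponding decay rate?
Eigenvalues: λₙ = 2.547n²π²/1.64² - 2.
First three modes:
  n=1: λ₁ = 2.547π²/1.64² - 2 ≈ 7.346
  n=2: λ₂ = 10.188π²/1.64² - 2 ≈ 35.385
  n=3: λ₃ = 22.923π²/1.64² - 2 ≈ 82.117
Since 2.547π²/1.64² ≈ 9.346 > 2, all λₙ > 0.
The n=1 mode decays slowest → dominates as t → ∞.
Asymptotic: u ~ c₁ sin(πx/1.64) e^{-λ₁t} with decay rate λ₁ ≈ 7.346.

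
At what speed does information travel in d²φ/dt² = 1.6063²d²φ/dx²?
Speed = 1.6063. Information travels along characteristics x = x₀ ± 1.6063t.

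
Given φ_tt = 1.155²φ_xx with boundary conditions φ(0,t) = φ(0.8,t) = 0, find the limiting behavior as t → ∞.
φ oscillates (no decay). Energy is conserved; the solution oscillates indefinitely as standing waves.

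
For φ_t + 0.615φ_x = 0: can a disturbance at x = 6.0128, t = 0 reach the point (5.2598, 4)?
No. Only data at x = 2.7998 affects (5.2598, 4). Advection has one-way propagation along characteristics.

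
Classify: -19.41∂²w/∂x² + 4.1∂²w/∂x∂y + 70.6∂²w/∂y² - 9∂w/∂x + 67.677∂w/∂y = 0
Hyperbolic (discriminant = 5498.194).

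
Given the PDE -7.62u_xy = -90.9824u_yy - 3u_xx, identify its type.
Rewriting in standard form: 3u_xx - 7.62u_xy + 90.9824u_yy = 0. The second-order coefficients are A = 3, B = -7.62, C = 90.9824. Since B² - 4AC = -1033.7244 < 0, this is an elliptic PDE.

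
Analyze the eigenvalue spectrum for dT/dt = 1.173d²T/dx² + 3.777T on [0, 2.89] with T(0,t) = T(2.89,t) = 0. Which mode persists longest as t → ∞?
Eigenvalues: λₙ = 1.173n²π²/2.89² - 3.777.
First three modes:
  n=1: λ₁ = 1.173π²/2.89² - 3.777 ≈ -2.391
  n=2: λ₂ = 4.692π²/2.89² - 3.777 ≈ 1.767
  n=3: λ₃ = 10.557π²/2.89² - 3.777 ≈ 8.698
Since 1.173π²/2.89² ≈ 1.386 < 3.777, λ₁ < 0.
The n=1 mode grows fastest (−λₙ is largest for n=1) → dominates.
Asymptotic: T ~ c₁ sin(πx/2.89) e^{2.391t} (exponential growth at rate −λ₁ ≈ 2.391).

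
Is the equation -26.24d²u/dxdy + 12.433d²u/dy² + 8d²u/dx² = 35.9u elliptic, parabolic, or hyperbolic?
Rewriting in standard form: 8d²u/dx² - 26.24d²u/dxdy + 12.433d²u/dy² - 35.9u = 0. Computing B² - 4AC with A = 8, B = -26.24, C = 12.433: discriminant = 290.6816 (positive). Answer: hyperbolic.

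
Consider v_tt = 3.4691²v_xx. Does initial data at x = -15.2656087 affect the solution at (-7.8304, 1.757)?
No. The domain of dependence is [-13.9256087, -1.7351913], and -15.2656087 is outside this interval.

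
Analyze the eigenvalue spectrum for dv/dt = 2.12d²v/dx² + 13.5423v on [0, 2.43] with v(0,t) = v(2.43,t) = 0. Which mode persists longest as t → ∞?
Eigenvalues: λₙ = 2.12n²π²/2.43² - 13.5423.
First three modes:
  n=1: λ₁ = 2.12π²/2.43² - 13.5423 ≈ -9.999
  n=2: λ₂ = 8.48π²/2.43² - 13.5423 ≈ 0.631
  n=3: λ₃ = 19.08π²/2.43² - 13.5423 ≈ 18.349
Since 2.12π²/2.43² ≈ 3.543 < 13.5423, λ₁ < 0.
The n=1 mode grows fastest (−λₙ is largest for n=1) → dominates.
Asymptotic: v ~ c₁ sin(πx/2.43) e^{9.999t} (exponential growth at rate −λ₁ ≈ 9.999).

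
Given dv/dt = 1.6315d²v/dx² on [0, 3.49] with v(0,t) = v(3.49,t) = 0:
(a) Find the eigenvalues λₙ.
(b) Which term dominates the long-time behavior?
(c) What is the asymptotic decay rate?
Eigenvalues: λₙ = 1.6315n²π²/3.49².
First three modes:
  n=1: λ₁ = 1.6315π²/3.49² ≈ 1.322
  n=2: λ₂ = 6.526π²/3.49² ≈ 5.288 (4× faster decay)
  n=3: λ₃ = 14.6835π²/3.49² ≈ 11.898 (9× faster decay)
As t → ∞, higher modes decay exponentially faster. The n=1 mode dominates: v ~ c₁ sin(πx/3.49) e^{-λ₁t}.
Decay rate: λ₁ = 1.6315π²/3.49² ≈ 1.322.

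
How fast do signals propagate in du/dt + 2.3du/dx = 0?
Speed = 2.3. Information travels along x - 2.3t = const (rightward).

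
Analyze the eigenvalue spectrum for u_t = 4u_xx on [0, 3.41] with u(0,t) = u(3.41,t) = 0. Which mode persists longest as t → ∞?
Eigenvalues: λₙ = 4n²π²/3.41².
First three modes:
  n=1: λ₁ = 4π²/3.41² ≈ 3.395
  n=2: λ₂ = 16π²/3.41² ≈ 13.58 (4× faster decay)
  n=3: λ₃ = 36π²/3.41² ≈ 30.556 (9× faster decay)
As t → ∞, higher modes decay exponentially faster. The n=1 mode dominates: u ~ c₁ sin(πx/3.41) e^{-λ₁t}.
Decay rate: λ₁ = 4π²/3.41² ≈ 3.395.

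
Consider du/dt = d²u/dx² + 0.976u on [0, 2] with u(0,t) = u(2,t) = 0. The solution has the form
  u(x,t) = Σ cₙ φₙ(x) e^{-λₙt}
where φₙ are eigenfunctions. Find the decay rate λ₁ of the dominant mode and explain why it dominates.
Eigenvalues: λₙ = n²π²/2² - 0.976.
First three modes:
  n=1: λ₁ = π²/2² - 0.976 ≈ 1.491
  n=2: λ₂ = 4π²/2² - 0.976 ≈ 8.894
  n=3: λ₃ = 9π²/2² - 0.976 ≈ 21.231
Since π²/2² ≈ 2.467 > 0.976, all λₙ > 0.
The n=1 mode decays slowest → dominates as t → ∞.
Asymptotic: u ~ c₁ sin(πx/2) e^{-λ₁t} with decay rate λ₁ ≈ 1.491.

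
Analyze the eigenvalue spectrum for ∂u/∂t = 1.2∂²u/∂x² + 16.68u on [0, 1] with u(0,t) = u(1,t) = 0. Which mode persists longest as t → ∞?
Eigenvalues: λₙ = 1.2n²π²/1² - 16.68.
First three modes:
  n=1: λ₁ = 1.2π² - 16.68 ≈ -4.836
  n=2: λ₂ = 4.8π² - 16.68 ≈ 30.694
  n=3: λ₃ = 10.8π² - 16.68 ≈ 89.912
Since 1.2π² ≈ 11.844 < 16.68, λ₁ < 0.
The n=1 mode grows fastest (−λₙ is largest for n=1) → dominates.
Asymptotic: u ~ c₁ sin(πx/1) e^{4.836t} (exponential growth at rate −λ₁ ≈ 4.836).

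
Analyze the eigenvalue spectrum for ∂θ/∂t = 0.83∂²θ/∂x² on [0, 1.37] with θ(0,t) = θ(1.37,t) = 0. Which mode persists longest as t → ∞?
Eigenvalues: λₙ = 0.83n²π²/1.37².
First three modes:
  n=1: λ₁ = 0.83π²/1.37² ≈ 4.365
  n=2: λ₂ = 3.32π²/1.37² ≈ 17.458 (4× faster decay)
  n=3: λ₃ = 7.47π²/1.37² ≈ 39.281 (9× faster decay)
As t → ∞, higher modes decay exponentially faster. The n=1 mode dominates: θ ~ c₁ sin(πx/1.37) e^{-λ₁t}.
Decay rate: λ₁ = 0.83π²/1.37² ≈ 4.365.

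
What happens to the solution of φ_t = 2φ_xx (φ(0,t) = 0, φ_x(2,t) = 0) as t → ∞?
φ → 0. Heat escapes through the Dirichlet boundary.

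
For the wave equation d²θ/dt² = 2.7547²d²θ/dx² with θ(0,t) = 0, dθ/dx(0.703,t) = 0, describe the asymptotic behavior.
θ oscillates (no decay). Energy is conserved; the solution oscillates indefinitely as standing waves.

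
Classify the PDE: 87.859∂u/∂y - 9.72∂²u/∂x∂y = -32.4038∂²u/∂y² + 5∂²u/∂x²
Rewriting in standard form: -5∂²u/∂x² - 9.72∂²u/∂x∂y + 32.4038∂²u/∂y² + 87.859∂u/∂y = 0. A = -5, B = -9.72, C = 32.4038. Discriminant B² - 4AC = 742.5544. Since 742.5544 > 0, hyperbolic.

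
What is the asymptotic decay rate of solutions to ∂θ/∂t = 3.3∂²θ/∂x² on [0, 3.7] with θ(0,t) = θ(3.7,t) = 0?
Eigenvalues: λₙ = 3.3n²π²/3.7².
First three modes:
  n=1: λ₁ = 3.3π²/3.7² ≈ 2.379
  n=2: λ₂ = 13.2π²/3.7² ≈ 9.516 (4× faster decay)
  n=3: λ₃ = 29.7π²/3.7² ≈ 21.412 (9× faster decay)
As t → ∞, higher modes decay exponentially faster. The n=1 mode dominates: θ ~ c₁ sin(πx/3.7) e^{-λ₁t}.
Decay rate: λ₁ = 3.3π²/3.7² ≈ 2.379.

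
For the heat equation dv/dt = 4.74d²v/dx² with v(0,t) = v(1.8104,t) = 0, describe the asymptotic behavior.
v → 0. Heat diffuses out through both boundaries.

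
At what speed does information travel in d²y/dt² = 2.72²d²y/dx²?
Speed = 2.72. Information travels along characteristics x = x₀ ± 2.72t.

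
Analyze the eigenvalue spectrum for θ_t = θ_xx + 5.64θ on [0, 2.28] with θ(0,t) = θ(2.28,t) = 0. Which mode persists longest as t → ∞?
Eigenvalues: λₙ = n²π²/2.28² - 5.64.
First three modes:
  n=1: λ₁ = π²/2.28² - 5.64 ≈ -3.741
  n=2: λ₂ = 4π²/2.28² - 5.64 ≈ 1.954
  n=3: λ₃ = 9π²/2.28² - 5.64 ≈ 11.447
Since π²/2.28² ≈ 1.899 < 5.64, λ₁ < 0.
The n=1 mode grows fastest (−λₙ is largest for n=1) → dominates.
Asymptotic: θ ~ c₁ sin(πx/2.28) e^{3.741t} (exponential growth at rate −λ₁ ≈ 3.741).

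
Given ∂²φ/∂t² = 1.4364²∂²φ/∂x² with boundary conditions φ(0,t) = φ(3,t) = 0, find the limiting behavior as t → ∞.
φ oscillates (no decay). Energy is conserved; the solution oscillates indefinitely as standing waves.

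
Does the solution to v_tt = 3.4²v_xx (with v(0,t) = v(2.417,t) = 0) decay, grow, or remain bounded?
v oscillates (no decay). Energy is conserved; the solution oscillates indefinitely as standing waves.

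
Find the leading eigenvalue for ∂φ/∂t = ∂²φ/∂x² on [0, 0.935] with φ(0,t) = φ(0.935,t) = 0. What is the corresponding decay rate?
Eigenvalues: λₙ = n²π²/0.935².
First three modes:
  n=1: λ₁ = π²/0.935² ≈ 11.29
  n=2: λ₂ = 4π²/0.935² ≈ 45.158 (4× faster decay)
  n=3: λ₃ = 9π²/0.935² ≈ 101.606 (9× faster decay)
As t → ∞, higher modes decay exponentially faster. The n=1 mode dominates: φ ~ c₁ sin(πx/0.935) e^{-λ₁t}.
Decay rate: λ₁ = π²/0.935² ≈ 11.29.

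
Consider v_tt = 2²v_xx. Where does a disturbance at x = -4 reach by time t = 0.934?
Domain of influence: [-5.868, -2.132]. Data at x = -4 spreads outward at speed 2.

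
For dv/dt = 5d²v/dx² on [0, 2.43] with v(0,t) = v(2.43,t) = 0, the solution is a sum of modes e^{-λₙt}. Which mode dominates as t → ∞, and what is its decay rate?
Eigenvalues: λₙ = 5n²π²/2.43².
First three modes:
  n=1: λ₁ = 5π²/2.43² ≈ 8.357
  n=2: λ₂ = 20π²/2.43² ≈ 33.429 (4× faster decay)
  n=3: λ₃ = 45π²/2.43² ≈ 75.214 (9× faster decay)
As t → ∞, higher modes decay exponentially faster. The n=1 mode dominates: v ~ c₁ sin(πx/2.43) e^{-λ₁t}.
Decay rate: λ₁ = 5π²/2.43² ≈ 8.357.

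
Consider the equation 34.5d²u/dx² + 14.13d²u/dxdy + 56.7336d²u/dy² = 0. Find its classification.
Elliptic. (A = 34.5, B = 14.13, C = 56.7336 gives B² - 4AC = -7629.5799.)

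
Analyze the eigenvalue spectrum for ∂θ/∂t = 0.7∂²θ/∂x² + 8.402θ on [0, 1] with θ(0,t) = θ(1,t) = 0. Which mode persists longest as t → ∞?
Eigenvalues: λₙ = 0.7n²π²/1² - 8.402.
First three modes:
  n=1: λ₁ = 0.7π² - 8.402 ≈ -1.493
  n=2: λ₂ = 2.8π² - 8.402 ≈ 19.233
  n=3: λ₃ = 6.3π² - 8.402 ≈ 53.777
Since 0.7π² ≈ 6.909 < 8.402, λ₁ < 0.
The n=1 mode grows fastest (−λₙ is largest for n=1) → dominates.
Asymptotic: θ ~ c₁ sin(πx/1) e^{1.493t} (exponential growth at rate −λ₁ ≈ 1.493).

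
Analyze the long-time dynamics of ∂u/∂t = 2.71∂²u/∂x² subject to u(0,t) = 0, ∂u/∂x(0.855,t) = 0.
Long-time behavior: u → 0. Heat escapes through the Dirichlet boundary.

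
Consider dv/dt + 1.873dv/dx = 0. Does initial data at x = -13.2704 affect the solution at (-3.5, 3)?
No. Only data at x = -9.119 affects (-3.5, 3). Advection has one-way propagation along characteristics.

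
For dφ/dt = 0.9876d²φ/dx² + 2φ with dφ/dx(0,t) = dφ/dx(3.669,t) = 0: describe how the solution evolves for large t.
φ grows unboundedly. With Neumann BCs the constant mode has diffusion eigenvalue 0, so any r > 0 makes it grow like e^(2t); solution grows exponentially.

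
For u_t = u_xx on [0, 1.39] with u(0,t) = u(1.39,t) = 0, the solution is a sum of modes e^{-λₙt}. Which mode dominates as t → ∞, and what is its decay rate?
Eigenvalues: λₙ = n²π²/1.39².
First three modes:
  n=1: λ₁ = π²/1.39² ≈ 5.108
  n=2: λ₂ = 4π²/1.39² ≈ 20.433 (4× faster decay)
  n=3: λ₃ = 9π²/1.39² ≈ 45.974 (9× faster decay)
As t → ∞, higher modes decay exponentially faster. The n=1 mode dominates: u ~ c₁ sin(πx/1.39) e^{-λ₁t}.
Decay rate: λ₁ = π²/1.39² ≈ 5.108.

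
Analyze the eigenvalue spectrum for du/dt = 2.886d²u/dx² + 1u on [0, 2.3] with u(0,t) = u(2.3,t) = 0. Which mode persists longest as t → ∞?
Eigenvalues: λₙ = 2.886n²π²/2.3² - 1.
First three modes:
  n=1: λ₁ = 2.886π²/2.3² - 1 ≈ 4.384
  n=2: λ₂ = 11.544π²/2.3² - 1 ≈ 20.538
  n=3: λ₃ = 25.974π²/2.3² - 1 ≈ 47.46
Since 2.886π²/2.3² ≈ 5.384 > 1, all λₙ > 0.
The n=1 mode decays slowest → dominates as t → ∞.
Asymptotic: u ~ c₁ sin(πx/2.3) e^{-λ₁t} with decay rate λ₁ ≈ 4.384.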